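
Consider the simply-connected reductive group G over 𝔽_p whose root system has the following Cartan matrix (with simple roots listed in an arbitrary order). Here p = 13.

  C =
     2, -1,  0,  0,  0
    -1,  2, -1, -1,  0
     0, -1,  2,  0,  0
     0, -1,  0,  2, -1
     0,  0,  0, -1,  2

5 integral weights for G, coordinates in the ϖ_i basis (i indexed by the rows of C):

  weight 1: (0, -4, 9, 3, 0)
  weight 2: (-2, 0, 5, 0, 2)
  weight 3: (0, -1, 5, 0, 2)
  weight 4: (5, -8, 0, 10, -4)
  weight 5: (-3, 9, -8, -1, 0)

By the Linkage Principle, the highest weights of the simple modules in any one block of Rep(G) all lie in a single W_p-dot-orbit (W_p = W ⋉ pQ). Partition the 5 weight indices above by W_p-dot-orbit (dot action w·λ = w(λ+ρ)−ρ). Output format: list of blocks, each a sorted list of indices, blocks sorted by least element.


Root system D_5: the 5×5 matrix C matches after relabeling.

W_13-reps of the 5 weights in Ā_13 (same 5-coord order as C):

  λ_1 → (2, 1, 7, 0, 1);  λ_2 → (1, 0, 6, 1, 3);  λ_3 → (1, 0, 6, 1, 3);  λ_4 → (1, 0, 6, 1, 3);  λ_5 → (2, 1, 7, 0, 1)

Partition of {1..5} into 2 W_13-dot-orbits:

[[1, 5], [2, 3, 4]]


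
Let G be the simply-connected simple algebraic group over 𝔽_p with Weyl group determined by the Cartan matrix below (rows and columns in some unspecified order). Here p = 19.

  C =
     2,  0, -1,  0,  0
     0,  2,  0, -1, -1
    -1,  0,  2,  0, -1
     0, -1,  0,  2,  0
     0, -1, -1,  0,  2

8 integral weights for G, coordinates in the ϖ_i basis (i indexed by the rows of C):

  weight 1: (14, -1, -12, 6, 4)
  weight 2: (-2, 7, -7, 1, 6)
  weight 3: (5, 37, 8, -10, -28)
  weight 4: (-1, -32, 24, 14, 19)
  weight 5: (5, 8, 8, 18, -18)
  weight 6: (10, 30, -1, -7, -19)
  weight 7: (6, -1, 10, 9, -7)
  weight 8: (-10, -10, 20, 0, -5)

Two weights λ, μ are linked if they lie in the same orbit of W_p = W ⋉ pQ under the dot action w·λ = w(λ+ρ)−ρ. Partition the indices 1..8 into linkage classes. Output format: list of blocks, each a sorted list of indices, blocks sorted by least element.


Root system A_5: the 5×5 matrix C matches after relabeling.

Alcove-folded reps (p=19, 8 weights, presented ϖ-order):

  [1] (4, 6, 5, 1, 0)
  [2] (6, 8, 1, 2, 0)
  [3] (6, 8, 1, 2, 0)
  [4] (4, 6, 5, 1, 0)
  [5] (6, 8, 1, 2, 0)
  [6] (5, 1, 6, 6, 0)
  [7] (4, 6, 5, 1, 0)
  [8] (6, 8, 1, 2, 0)

Linkage partition of the 8 weights (3 classes, p=19):

[[1, 4, 7], [2, 3, 5, 8], [6]]


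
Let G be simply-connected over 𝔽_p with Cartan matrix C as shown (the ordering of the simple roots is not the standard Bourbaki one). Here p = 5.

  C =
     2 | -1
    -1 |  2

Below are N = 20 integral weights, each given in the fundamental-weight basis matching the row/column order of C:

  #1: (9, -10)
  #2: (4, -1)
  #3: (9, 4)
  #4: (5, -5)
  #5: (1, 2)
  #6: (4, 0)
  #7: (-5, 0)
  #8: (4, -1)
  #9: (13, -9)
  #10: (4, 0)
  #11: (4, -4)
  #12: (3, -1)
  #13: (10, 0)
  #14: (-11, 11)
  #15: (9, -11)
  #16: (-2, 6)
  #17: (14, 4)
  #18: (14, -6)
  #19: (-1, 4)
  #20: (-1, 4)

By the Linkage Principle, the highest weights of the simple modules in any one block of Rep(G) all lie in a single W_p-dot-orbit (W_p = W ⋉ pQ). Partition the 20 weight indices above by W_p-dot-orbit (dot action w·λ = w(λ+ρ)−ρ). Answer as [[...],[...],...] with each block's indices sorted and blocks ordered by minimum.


Root system A_2: the 2×2 matrix C matches after relabeling.

Each λ_j+ρ reduced to Ā_5; 2-tuples below use C's row order:

  λ_1 → (4, 0);  λ_2 → (5, 0);  λ_3 → (5, 0);  λ_4 → (1, 3);  λ_5 → (2, 3);  λ_6 → (4, 0);  λ_7 → (1, 3);  λ_8 → (5, 0);  λ_9 → (1, 3);  λ_10 → (4, 0);  λ_11 → (2, 3);  λ_12 → (4, 0);  λ_13 → (1, 3);  λ_14 → (2, 3);  λ_15 → (5, 0);  λ_16 → (1, 3);  λ_17 → (0, 5);  λ_18 → (5, 0);  λ_19 → (0, 5);  λ_20 → (0, 5)

Linkage partition of the 20 weights (5 classes, p=5):

[[1, 6, 10, 12], [2, 3, 8, 15, 18], [4, 7, 9, 13, 16], [5, 11, 14], [17, 19, 20]]


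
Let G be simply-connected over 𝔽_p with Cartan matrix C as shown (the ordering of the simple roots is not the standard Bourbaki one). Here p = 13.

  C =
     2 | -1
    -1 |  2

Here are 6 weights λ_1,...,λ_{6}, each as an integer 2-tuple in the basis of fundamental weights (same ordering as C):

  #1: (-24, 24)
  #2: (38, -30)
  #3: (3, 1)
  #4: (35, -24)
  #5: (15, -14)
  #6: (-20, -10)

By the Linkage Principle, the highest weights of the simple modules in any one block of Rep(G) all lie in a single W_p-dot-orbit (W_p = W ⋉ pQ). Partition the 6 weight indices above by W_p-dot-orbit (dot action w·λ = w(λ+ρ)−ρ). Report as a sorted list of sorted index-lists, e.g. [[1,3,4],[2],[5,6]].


Root system A_2: the 2×2 matrix C matches after relabeling.

Folding the 6 weights λ_j+ρ into Ā_13 (reps in the given 2-coord order):

  λ_1 → (1, 10)
  λ_2 → (0, 10)
  λ_3 → (4, 2)
  λ_4 → (0, 10)
  λ_5 → (0, 10)
  λ_6 → (4, 2)

Linkage partition of the 6 weights (3 classes, p=13):

[[1], [2, 4, 5], [3, 6]]


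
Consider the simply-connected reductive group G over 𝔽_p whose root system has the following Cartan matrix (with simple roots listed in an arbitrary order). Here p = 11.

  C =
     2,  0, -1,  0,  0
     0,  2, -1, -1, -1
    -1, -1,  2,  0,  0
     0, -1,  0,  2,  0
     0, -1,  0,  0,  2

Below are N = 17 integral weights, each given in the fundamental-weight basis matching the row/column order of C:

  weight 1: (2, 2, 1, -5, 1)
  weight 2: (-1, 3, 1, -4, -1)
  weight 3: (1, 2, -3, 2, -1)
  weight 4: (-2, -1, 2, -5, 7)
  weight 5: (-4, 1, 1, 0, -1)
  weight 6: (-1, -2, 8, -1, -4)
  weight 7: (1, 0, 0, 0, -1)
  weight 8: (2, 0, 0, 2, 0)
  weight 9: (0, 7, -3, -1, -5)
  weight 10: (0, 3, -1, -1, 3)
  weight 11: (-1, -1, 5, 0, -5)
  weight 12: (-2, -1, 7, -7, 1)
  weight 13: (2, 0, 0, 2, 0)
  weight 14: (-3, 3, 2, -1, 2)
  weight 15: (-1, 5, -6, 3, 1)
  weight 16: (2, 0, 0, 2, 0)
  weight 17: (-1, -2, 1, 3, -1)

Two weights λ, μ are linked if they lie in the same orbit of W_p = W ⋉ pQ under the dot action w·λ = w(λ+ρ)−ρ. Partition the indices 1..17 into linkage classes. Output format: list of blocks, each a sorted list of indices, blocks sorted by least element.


Root system D_5: the 5×5 matrix C matches after relabeling.

Folding the 17 weights λ_j+ρ into Ā_11 (reps in the given 5-coord order):

  1: (3, 1, 1, 3, 1);  2: (0, 1, 2, 3, 0);  3: (0, 1, 2, 3, 0);  4: (1, 2, 1, 0, 4);  5: (2, 1, 1, 1, 0);  6: (0, 1, 2, 3, 0);  7: (2, 1, 1, 1, 0);  8: (3, 1, 1, 3, 1);  9: (1, 2, 1, 0, 4);  10: (1, 2, 1, 0, 4);  11: (0, 1, 2, 3, 0);  12: (1, 2, 1, 0, 4);  13: (3, 1, 1, 3, 1);  14: (1, 1, 2, 0, 3);  15: (3, 1, 1, 3, 1);  16: (3, 1, 1, 3, 1);  17: (0, 0, 1, 3, 1)

These 17 weights hit 6 W_11-dot-orbits; sizes (5, 4, 4, 2, 1, 1):

[[1, 8, 13, 15, 16], [2, 3, 6, 11], [4, 9, 10, 12], [5, 7], [14], [17]]


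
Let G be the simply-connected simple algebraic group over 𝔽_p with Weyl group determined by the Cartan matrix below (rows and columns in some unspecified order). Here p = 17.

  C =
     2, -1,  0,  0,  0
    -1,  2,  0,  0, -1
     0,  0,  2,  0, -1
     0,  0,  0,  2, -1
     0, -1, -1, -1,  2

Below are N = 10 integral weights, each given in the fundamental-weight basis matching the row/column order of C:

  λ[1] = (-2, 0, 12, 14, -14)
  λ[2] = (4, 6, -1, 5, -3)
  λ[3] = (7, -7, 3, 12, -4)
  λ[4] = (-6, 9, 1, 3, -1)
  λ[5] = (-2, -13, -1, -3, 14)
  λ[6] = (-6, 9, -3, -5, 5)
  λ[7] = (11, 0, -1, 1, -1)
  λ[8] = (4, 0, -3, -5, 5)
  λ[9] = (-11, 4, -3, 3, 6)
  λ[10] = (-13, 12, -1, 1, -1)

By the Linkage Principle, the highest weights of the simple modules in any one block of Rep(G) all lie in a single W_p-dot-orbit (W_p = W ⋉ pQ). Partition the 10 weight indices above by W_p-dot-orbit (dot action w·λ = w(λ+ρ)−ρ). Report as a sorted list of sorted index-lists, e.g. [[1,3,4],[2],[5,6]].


Cartan matrix: type D_5 (|W|=1920); un-permuting the 5 rows.

λ_j+ρ reflected into Ā_17 (⟨·,θ^∨⟩≤17); 5-tuples as given:

    λ_1+ρ ↦ (12, 1, 0, 2, 0)
    λ_2+ρ ↦ (5, 1, 2, 4, 0)
    λ_3+ρ ↦ (1, 2, 5, 4, 1)
    λ_4+ρ ↦ (5, 1, 2, 4, 0)
    λ_5+ρ ↦ (12, 1, 0, 2, 0)
    λ_6+ρ ↦ (5, 1, 2, 4, 0)
    λ_7+ρ ↦ (12, 1, 0, 2, 0)
    λ_8+ρ ↦ (5, 1, 2, 4, 0)
    λ_9+ρ ↦ (5, 1, 2, 4, 0)
    λ_10+ρ ↦ (12, 1, 0, 2, 0)

Partition of {1..10} into 3 W_17-dot-orbits:

[[1, 5, 7, 10], [2, 4, 6, 8, 9], [3]]


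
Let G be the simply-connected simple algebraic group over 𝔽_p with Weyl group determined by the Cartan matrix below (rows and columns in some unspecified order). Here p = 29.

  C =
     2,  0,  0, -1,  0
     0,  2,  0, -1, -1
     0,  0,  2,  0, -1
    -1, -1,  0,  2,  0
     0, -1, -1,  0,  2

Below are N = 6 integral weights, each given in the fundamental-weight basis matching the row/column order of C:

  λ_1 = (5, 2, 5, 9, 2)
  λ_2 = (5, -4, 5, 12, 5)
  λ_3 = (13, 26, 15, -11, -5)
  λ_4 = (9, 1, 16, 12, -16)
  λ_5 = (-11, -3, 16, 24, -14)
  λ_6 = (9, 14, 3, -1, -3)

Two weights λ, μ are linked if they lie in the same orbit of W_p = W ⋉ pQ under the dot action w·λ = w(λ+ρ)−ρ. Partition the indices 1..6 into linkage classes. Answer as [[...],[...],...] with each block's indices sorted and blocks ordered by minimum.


A_5 Cartan matrix, 5 simple roots permuted; ρ=(1,1,1,1,1).

Ā_29 reps of the 6 weights (A_5, coords as presented):

  1: (6, 3, 6, 10, 3)
  2: (6, 3, 6, 10, 3)
  3: (10, 13, 2, 0, 2)
  4: (10, 13, 2, 0, 2)
  5: (10, 13, 2, 0, 2)
  6: (10, 13, 2, 0, 2)

2 distinct reps among the 6 weights ⇒ 2 W_29-linkage classes:

[[1, 2], [3, 4, 5, 6]]


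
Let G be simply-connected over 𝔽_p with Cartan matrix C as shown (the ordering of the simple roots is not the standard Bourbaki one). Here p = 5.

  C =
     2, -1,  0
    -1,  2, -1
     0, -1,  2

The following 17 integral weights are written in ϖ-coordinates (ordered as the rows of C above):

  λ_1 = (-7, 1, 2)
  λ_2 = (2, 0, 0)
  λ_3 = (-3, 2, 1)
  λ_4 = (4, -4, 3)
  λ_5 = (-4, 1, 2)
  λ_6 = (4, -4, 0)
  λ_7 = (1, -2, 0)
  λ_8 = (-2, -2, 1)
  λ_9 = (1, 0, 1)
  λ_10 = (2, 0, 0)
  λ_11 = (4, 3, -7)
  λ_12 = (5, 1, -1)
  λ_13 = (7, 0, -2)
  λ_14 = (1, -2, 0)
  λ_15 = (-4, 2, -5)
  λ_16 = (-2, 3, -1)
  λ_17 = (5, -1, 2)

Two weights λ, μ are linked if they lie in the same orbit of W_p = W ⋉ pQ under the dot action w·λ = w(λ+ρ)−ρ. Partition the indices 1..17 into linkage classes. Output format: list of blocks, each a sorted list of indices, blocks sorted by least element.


C ↔ A_3 under row/col permutation; |W(A_3)| = 24.

λ_j+ρ reflected into Ā_5 (⟨·,θ^∨⟩≤5); 3-tuples as given:

  λ_1 → (1, 3, 0) · λ_2 → (3, 1, 1) · λ_3 → (2, 1, 2) · λ_4 → (1, 3, 0) · λ_5 → (2, 1, 2) · λ_6 → (2, 1, 2) · λ_7 → (1, 1, 0) · λ_8 → (1, 1, 0) · λ_9 → (2, 1, 2) · λ_10 → (3, 1, 1) · λ_11 → (1, 1, 0) · λ_12 → (2, 1, 2) · λ_13 → (1, 3, 0) · λ_14 → (1, 1, 0) · λ_15 → (1, 3, 0) · λ_16 → (1, 3, 0) · λ_17 → (1, 1, 0)

The 17 indices split into 4 linkage classes (same alcove rep ⇔ same W_5-dot-orbit):

[[1, 4, 13, 15, 16], [2, 10], [3, 5, 6, 9, 12], [7, 8, 11, 14, 17]]


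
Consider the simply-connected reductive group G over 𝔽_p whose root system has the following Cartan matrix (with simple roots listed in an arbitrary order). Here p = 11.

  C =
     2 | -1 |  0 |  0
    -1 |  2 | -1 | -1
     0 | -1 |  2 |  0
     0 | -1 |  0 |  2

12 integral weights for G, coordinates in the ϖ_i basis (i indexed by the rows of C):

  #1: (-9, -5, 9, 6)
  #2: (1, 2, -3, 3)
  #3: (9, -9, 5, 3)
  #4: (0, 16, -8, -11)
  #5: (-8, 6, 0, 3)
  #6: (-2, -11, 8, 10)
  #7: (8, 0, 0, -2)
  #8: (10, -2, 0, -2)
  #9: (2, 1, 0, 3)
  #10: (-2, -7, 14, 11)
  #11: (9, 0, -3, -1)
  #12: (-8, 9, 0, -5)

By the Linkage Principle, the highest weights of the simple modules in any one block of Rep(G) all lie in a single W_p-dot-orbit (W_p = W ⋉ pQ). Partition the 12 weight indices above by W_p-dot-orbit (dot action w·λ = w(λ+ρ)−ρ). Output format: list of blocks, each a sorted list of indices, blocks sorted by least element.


Dynkin diagram of C (from the 6 off-diagonal −1 entries): D_4.

Each λ_j+ρ reduced to Ā_11; 4-tuples below use C's row order:

  [1] (3, 1, 1, 4)
  [2] (2, 1, 2, 4)
  [3] (2, 1, 2, 4)
  [4] (6, 1, 0, 3)
  [5] (6, 1, 0, 3)
  [6] (9, 0, 1, 1)
  [7] (9, 0, 1, 1)
  [8] (9, 0, 1, 1)
  [9] (3, 1, 1, 4)
  [10] (3, 1, 1, 4)
  [11] (9, 0, 1, 1)
  [12] (6, 1, 0, 3)

Partition of {1..12} into 4 W_11-dot-orbits:

[[1, 9, 10], [2, 3], [4, 5, 12], [6, 7, 8, 11]]


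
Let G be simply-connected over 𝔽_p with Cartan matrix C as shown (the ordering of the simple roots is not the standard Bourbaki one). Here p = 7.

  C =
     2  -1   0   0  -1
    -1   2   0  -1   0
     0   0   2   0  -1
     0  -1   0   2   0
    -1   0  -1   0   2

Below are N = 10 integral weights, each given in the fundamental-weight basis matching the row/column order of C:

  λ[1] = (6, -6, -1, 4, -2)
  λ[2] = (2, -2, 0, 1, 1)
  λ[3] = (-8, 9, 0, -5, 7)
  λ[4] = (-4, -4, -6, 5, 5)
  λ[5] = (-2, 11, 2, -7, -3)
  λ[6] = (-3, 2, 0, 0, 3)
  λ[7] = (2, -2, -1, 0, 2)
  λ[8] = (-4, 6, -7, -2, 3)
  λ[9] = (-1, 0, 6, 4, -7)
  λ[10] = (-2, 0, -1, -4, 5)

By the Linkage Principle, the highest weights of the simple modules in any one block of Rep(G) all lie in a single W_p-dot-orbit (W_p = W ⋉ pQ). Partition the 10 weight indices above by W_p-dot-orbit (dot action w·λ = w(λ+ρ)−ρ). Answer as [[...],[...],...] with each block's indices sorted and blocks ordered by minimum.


Dynkin diagram of C (from the 8 off-diagonal −1 entries): A_5.

W_7-reps of the 10 weights in Ā_7 (same 5-coord order as C):

  [1] (1, 5, 1, 0, 0);  [2] (2, 1, 1, 1, 2);  [3] (2, 1, 0, 0, 3);  [4] (2, 1, 0, 0, 3);  [5] (2, 1, 1, 1, 2);  [6] (2, 1, 1, 1, 2);  [7] (2, 1, 0, 0, 3);  [8] (2, 1, 0, 0, 3);  [9] (1, 5, 1, 0, 0);  [10] (2, 1, 0, 0, 3)

3 distinct reps among the 10 weights ⇒ 3 W_7-linkage classes:

[[1, 9], [2, 5, 6], [3, 4, 7, 8, 10]]


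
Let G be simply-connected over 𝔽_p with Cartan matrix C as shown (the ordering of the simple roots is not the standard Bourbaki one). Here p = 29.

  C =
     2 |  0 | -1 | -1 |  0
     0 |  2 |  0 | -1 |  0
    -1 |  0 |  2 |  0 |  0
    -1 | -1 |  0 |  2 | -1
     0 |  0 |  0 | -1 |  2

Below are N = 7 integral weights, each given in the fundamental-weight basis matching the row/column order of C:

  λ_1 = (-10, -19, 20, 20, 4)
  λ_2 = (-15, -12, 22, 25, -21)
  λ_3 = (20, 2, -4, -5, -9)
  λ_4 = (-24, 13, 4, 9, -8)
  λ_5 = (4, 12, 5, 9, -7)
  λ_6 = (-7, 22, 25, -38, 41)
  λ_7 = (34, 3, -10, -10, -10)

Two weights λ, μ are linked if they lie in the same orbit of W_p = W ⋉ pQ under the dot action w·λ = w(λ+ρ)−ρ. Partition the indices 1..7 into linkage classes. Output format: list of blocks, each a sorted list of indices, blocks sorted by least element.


Type D_5, rank 5, |W|=1920; reorder rows/cols to standard.

Ā_29 reps of the 7 weights (D_5, coords as presented):

  λ_1+ρ ↦ (5, 8, 3, 1, 3) · λ_2+ρ ↦ (1, 8, 3, 5, 1) · λ_3+ρ ↦ (5, 8, 3, 1, 3) · λ_4+ρ ↦ (1, 8, 3, 5, 1) · λ_5+ρ ↦ (1, 8, 3, 5, 1) · λ_6+ρ ↦ (1, 8, 3, 5, 1) · λ_7+ρ ↦ (5, 8, 3, 1, 3)

Partition of {1..7} into 2 W_29-dot-orbits:

[[1, 3, 7], [2, 4, 5, 6]]


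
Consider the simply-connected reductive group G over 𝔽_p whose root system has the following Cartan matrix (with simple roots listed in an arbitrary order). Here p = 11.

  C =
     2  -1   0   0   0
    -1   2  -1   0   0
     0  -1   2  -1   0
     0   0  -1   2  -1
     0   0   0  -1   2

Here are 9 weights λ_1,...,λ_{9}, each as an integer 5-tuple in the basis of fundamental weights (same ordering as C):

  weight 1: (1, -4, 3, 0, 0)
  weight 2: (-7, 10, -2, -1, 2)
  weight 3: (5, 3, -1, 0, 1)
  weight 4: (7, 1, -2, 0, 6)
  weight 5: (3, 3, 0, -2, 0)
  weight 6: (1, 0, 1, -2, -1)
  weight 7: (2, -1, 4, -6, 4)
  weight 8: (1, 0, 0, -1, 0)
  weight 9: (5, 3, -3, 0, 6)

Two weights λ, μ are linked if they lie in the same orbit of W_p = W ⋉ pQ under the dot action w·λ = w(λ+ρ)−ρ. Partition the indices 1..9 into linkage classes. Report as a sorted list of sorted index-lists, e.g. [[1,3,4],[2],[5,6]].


Root system A_5: the 5×5 matrix C matches after relabeling.

Ā_11 reps of the 9 weights (A_5, coords as presented):

    [1] (1, 2, 1, 1, 1)
    [2] (4, 4, 0, 1, 0)
    [3] (4, 4, 0, 1, 0)
    [4] (2, 1, 1, 0, 1)
    [5] (4, 4, 0, 1, 0)
    [6] (2, 1, 1, 0, 1)
    [7] (3, 0, 0, 5, 0)
    [8] (2, 1, 1, 0, 1)
    [9] (1, 2, 1, 1, 1)

4 distinct reps among the 9 weights ⇒ 4 W_11-linkage classes:

[[1, 9], [2, 3, 5], [4, 6, 8], [7]]


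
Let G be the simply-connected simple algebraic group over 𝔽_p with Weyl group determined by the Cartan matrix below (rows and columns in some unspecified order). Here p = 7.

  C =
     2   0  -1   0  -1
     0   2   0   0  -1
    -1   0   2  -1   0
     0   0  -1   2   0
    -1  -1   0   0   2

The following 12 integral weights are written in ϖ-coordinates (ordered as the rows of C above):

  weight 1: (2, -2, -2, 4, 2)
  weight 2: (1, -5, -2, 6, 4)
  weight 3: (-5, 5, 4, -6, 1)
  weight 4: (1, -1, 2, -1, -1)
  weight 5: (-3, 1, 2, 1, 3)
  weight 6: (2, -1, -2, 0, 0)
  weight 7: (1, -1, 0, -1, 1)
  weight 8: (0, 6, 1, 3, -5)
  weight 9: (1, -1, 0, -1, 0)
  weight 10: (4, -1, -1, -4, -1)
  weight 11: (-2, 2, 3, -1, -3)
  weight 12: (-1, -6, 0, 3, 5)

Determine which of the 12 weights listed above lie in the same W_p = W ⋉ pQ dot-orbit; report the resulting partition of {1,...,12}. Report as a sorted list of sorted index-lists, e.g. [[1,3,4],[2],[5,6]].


Dynkin diagram of C (from the 8 off-diagonal −1 entries): A_5.

λ_j+ρ reflected into Ā_7 (⟨·,θ^∨⟩≤7); 5-tuples as given:

  [1] (2, 2, 1, 1, 0)
  [2] (0, 1, 1, 0, 1)
  [3] (2, 2, 1, 1, 0)
  [4] (2, 0, 3, 0, 0)
  [5] (2, 0, 1, 0, 2)
  [6] (2, 0, 1, 0, 1)
  [7] (2, 0, 1, 0, 2)
  [8] (2, 0, 1, 0, 1)
  [9] (2, 0, 1, 0, 1)
  [10] (2, 0, 3, 0, 0)
  [11] (2, 0, 1, 0, 1)
  [12] (0, 1, 1, 0, 1)

Grouping the 12 weights by Ā_7-representative: 5 linkage classes.

[[1, 3], [2, 12], [4, 10], [5, 7], [6, 8, 9, 11]]


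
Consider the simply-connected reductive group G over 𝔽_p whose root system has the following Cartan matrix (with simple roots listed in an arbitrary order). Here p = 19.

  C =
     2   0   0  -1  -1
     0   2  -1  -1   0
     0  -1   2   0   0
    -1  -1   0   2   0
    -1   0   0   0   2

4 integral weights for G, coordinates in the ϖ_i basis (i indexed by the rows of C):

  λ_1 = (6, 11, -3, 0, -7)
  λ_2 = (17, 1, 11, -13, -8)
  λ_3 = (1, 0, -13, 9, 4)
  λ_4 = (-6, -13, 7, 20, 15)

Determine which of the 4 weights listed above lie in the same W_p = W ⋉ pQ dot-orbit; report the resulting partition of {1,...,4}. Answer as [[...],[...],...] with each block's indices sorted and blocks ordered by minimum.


Cartan matrix: type A_5 (|W|=720); un-permuting the 5 rows.

W_19-reps of the 4 weights in Ā_19 (same 5-coord order as C):

    1: (1, 10, 1, 1, 5)
    2: (1, 10, 1, 1, 5)
    3: (1, 10, 1, 1, 5)
    4: (3, 1, 8, 3, 2)

The 4 indices split into 2 linkage classes (same alcove rep ⇔ same W_19-dot-orbit):

[[1, 2, 3], [4]]


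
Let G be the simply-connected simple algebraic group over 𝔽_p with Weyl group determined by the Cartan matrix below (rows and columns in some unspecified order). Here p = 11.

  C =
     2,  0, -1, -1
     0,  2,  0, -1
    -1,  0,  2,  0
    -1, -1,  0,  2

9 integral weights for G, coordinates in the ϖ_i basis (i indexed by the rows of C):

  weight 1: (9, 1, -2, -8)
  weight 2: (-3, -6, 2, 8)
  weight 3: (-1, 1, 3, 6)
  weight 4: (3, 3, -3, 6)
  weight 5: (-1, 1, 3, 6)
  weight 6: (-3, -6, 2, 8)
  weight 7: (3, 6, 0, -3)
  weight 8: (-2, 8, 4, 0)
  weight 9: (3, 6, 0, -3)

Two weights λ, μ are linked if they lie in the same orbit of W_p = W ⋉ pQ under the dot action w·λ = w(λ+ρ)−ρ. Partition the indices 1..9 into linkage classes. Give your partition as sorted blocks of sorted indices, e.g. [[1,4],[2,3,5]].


Cartan matrix: type A_4 (|W|=120); un-permuting the 4 rows.

Alcove-folded reps (p=11, 9 weights, presented ϖ-order):

    1: (2, 5, 1, 2)
    2: (2, 5, 1, 2)
    3: (0, 0, 2, 7)
    4: (0, 0, 2, 7)
    5: (0, 0, 2, 7)
    6: (2, 5, 1, 2)
    7: (2, 5, 1, 2)
    8: (1, 6, 1, 0)
    9: (2, 5, 1, 2)

These 9 weights hit 3 W_11-dot-orbits; sizes (5, 3, 1):

[[1, 2, 6, 7, 9], [3, 4, 5], [8]]


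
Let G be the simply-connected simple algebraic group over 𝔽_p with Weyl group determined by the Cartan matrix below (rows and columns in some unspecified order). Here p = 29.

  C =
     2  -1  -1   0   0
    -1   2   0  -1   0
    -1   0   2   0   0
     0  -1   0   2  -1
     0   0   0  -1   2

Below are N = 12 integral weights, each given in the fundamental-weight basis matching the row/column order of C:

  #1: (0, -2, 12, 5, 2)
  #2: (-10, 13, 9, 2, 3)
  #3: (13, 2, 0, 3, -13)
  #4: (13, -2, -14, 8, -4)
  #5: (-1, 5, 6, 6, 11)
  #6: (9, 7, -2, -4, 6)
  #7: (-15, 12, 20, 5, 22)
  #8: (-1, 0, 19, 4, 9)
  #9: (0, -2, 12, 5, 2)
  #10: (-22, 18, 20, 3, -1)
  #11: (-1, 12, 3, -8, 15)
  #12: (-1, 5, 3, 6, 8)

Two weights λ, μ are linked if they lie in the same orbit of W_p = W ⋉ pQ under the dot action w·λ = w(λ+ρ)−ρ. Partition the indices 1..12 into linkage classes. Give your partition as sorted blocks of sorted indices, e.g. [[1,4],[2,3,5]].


Root system A_5: the 5×5 matrix C matches after relabeling.

Each λ_j+ρ reduced to Ā_29; 5-tuples below use C's row order:

  λ_1 → (0, 1, 13, 5, 3) · λ_2 → (9, 5, 1, 3, 4) · λ_3 → (9, 5, 1, 3, 4) · λ_4 → (0, 1, 13, 5, 3) · λ_5 → (0, 6, 4, 7, 9) · λ_6 → (9, 5, 1, 3, 4) · λ_7 → (0, 1, 13, 5, 3) · λ_8 → (0, 1, 13, 5, 3) · λ_9 → (0, 1, 13, 5, 3) · λ_10 → (19, 2, 0, 2, 0) · λ_11 → (0, 6, 4, 7, 9) · λ_12 → (0, 6, 4, 7, 9)

Linkage partition of the 12 weights (4 classes, p=29):

[[1, 4, 7, 8, 9], [2, 3, 6], [5, 11, 12], [10]]


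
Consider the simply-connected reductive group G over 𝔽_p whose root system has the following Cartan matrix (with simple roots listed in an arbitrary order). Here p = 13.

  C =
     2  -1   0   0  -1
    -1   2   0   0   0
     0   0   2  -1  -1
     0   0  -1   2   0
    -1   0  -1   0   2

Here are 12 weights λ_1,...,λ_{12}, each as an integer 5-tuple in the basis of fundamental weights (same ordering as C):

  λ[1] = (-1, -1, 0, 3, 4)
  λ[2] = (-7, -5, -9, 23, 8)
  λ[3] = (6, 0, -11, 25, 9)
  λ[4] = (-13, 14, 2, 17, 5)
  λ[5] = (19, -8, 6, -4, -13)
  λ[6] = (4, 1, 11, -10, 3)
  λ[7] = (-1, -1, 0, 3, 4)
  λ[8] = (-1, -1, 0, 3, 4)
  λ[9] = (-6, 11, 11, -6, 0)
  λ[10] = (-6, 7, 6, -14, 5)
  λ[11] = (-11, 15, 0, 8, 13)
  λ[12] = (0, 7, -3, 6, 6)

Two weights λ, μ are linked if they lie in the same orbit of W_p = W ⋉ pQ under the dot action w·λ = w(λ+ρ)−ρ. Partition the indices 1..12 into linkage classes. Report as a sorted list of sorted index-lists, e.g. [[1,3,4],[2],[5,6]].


A_5 Cartan matrix, 5 simple roots permuted; ρ=(1,1,1,1,1).

λ_j+ρ reflected into Ā_13 (⟨·,θ^∨⟩≤13); 5-tuples as given:

  1: (0, 0, 1, 4, 5) · 2: (3, 5, 2, 1, 1) · 3: (0, 0, 1, 4, 5) · 4: (3, 5, 2, 1, 1) · 5: (1, 0, 1, 2, 4) · 6: (3, 5, 2, 1, 1) · 7: (0, 0, 1, 4, 5) · 8: (0, 0, 1, 4, 5) · 9: (1, 0, 1, 2, 4) · 10: (0, 0, 1, 4, 5) · 11: (3, 5, 2, 1, 1) · 12: (1, 0, 1, 2, 4)

These 12 weights hit 3 W_13-dot-orbits; sizes (5, 4, 3):

[[1, 3, 7, 8, 10], [2, 4, 6, 11], [5, 9, 12]]


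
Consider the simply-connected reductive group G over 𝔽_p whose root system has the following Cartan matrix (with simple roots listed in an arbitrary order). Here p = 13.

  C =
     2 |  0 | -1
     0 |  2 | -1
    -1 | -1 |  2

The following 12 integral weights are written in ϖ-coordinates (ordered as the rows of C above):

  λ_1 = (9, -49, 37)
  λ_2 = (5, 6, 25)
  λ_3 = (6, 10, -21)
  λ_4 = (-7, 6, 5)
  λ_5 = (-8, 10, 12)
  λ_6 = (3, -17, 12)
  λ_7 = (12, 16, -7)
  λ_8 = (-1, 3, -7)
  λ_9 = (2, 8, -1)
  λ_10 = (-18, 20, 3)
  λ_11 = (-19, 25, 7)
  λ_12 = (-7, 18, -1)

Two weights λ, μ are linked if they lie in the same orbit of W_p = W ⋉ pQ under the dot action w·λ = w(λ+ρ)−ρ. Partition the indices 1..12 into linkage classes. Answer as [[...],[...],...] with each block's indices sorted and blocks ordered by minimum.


Dynkin diagram of C (from the 4 off-diagonal −1 entries): A_3.

Alcove-folded reps (p=13, 12 weights, presented ϖ-order):

  λ_1 → (3, 9, 0) · λ_2 → (6, 7, 0) · λ_3 → (4, 0, 2) · λ_4 → (6, 7, 0) · λ_5 → (4, 0, 2) · λ_6 → (3, 9, 0) · λ_7 → (4, 0, 2) · λ_8 → (4, 0, 2) · λ_9 → (3, 9, 0) · λ_10 → (8, 4, 1) · λ_11 → (5, 3, 5) · λ_12 → (6, 7, 0)

Grouping the 12 weights by Ā_13-representative: 5 linkage classes.

[[1, 6, 9], [2, 4, 12], [3, 5, 7, 8], [10], [11]]


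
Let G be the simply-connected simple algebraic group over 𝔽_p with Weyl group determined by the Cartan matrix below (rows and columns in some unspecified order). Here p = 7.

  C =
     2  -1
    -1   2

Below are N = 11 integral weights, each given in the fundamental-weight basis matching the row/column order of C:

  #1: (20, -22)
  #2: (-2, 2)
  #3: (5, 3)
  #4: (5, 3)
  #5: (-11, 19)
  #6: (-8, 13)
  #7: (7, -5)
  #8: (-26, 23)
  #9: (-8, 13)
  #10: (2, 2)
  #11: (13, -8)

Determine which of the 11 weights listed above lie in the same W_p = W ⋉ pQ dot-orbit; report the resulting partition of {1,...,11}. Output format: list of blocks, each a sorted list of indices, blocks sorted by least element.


A_2 Cartan matrix, 2 simple roots permuted; ρ=(1,1).

λ_j+ρ reflected into Ā_7 (⟨·,θ^∨⟩≤7); 2-tuples as given:

    λ_1+ρ ↦ (0, 0)
    λ_2+ρ ↦ (1, 2)
    λ_3+ρ ↦ (3, 1)
    λ_4+ρ ↦ (3, 1)
    λ_5+ρ ↦ (3, 3)
    λ_6+ρ ↦ (0, 0)
    λ_7+ρ ↦ (3, 3)
    λ_8+ρ ↦ (3, 1)
    λ_9+ρ ↦ (0, 0)
    λ_10+ρ ↦ (3, 3)
    λ_11+ρ ↦ (0, 0)

Grouping the 11 weights by Ā_7-representative: 4 linkage classes.

[[1, 6, 9, 11], [2], [3, 4, 8], [5, 7, 10]]


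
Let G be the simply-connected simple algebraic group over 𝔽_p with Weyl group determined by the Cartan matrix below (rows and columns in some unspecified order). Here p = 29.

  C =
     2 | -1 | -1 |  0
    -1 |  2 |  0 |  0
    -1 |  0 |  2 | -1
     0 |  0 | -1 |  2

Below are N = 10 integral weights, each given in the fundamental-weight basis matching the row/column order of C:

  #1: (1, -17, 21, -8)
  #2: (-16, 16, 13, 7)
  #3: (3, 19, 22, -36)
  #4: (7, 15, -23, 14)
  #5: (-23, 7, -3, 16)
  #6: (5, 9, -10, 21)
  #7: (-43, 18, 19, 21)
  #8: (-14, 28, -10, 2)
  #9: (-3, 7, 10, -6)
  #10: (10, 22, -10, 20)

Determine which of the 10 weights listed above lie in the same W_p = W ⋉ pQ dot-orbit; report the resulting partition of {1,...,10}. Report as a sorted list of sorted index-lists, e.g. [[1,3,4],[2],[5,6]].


C ↔ A_4 under row/col permutation; |W(A_4)| = 120.

Alcove-folded reps (p=29, 10 weights, presented ϖ-order):

  1: (14, 2, 1, 7);  2: (14, 2, 1, 7);  3: (2, 6, 4, 5);  4: (14, 2, 1, 7);  5: (14, 2, 1, 7);  6: (3, 7, 6, 13);  7: (3, 7, 6, 13);  8: (3, 7, 6, 13);  9: (2, 6, 4, 5);  10: (2, 6, 4, 5)

Grouping the 10 weights by Ā_29-representative: 3 linkage classes.

[[1, 2, 4, 5], [3, 9, 10], [6, 7, 8]]


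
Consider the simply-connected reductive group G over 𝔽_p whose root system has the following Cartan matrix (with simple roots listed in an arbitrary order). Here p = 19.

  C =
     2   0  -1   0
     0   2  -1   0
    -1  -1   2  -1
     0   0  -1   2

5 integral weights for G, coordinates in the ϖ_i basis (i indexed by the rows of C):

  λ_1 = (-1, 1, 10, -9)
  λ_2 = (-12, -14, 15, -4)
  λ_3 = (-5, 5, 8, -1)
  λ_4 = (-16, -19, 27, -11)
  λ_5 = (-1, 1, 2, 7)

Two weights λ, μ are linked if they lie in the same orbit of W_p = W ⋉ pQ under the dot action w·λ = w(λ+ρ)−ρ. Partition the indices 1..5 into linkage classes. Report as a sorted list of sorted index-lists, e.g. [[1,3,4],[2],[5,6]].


Cartan matrix: type D_4 (|W|=192); un-permuting the 4 rows.

Folding the 5 weights λ_j+ρ into Ā_19 (reps in the given 4-coord order):

  1: (0, 2, 3, 8)
  2: (0, 2, 3, 8)
  3: (4, 6, 4, 0)
  4: (0, 3, 1, 5)
  5: (0, 2, 3, 8)

Partition of {1..5} into 3 W_19-dot-orbits:

[[1, 2, 5], [3], [4]]


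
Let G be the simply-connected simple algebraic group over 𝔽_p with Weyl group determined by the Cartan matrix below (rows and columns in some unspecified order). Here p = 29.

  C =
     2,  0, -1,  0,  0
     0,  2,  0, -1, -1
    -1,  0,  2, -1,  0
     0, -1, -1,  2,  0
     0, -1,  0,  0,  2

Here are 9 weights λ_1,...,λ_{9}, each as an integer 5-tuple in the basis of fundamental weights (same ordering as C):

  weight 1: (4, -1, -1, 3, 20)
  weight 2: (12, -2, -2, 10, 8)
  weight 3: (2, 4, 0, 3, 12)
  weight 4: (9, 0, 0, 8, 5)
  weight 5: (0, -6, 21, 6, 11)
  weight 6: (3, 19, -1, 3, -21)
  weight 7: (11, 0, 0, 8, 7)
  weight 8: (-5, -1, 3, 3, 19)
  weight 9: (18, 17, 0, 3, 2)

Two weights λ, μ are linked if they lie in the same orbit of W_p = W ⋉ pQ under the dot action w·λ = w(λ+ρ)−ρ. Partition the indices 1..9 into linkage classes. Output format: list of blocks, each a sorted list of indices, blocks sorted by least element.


C ↔ A_5 under row/col permutation; |W(A_5)| = 720.

Folding the 9 weights λ_j+ρ into Ā_29 (reps in the given 5-coord order):

  λ_1 → (4, 0, 0, 4, 20) · λ_2 → (10, 1, 1, 9, 6) · λ_3 → (3, 5, 1, 4, 13) · λ_4 → (10, 1, 1, 9, 6) · λ_5 → (7, 4, 15, 2, 1) · λ_6 → (4, 0, 0, 4, 20) · λ_7 → (10, 1, 1, 9, 6) · λ_8 → (4, 0, 0, 4, 20) · λ_9 → (3, 5, 1, 4, 13)

These 9 weights hit 4 W_29-dot-orbits; sizes (3, 3, 2, 1):

[[1, 6, 8], [2, 4, 7], [3, 9], [5]]


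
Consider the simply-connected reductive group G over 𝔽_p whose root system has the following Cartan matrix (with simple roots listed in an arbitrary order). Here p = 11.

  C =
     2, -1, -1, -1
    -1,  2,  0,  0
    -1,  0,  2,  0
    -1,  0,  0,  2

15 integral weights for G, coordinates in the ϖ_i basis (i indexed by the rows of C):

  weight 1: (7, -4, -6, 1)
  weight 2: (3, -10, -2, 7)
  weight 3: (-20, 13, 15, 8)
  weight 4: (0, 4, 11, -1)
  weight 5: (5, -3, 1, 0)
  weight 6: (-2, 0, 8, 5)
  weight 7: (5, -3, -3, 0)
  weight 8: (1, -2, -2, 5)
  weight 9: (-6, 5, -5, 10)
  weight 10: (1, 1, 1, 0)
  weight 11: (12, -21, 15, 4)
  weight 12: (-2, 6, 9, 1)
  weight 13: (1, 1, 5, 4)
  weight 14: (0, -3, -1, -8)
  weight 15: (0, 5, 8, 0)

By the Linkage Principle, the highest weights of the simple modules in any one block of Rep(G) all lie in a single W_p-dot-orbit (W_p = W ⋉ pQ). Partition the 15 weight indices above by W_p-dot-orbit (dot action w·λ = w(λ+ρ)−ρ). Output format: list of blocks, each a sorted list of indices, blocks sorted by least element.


D_4 Cartan matrix, 4 simple roots permuted; ρ=(1,1,1,1).

λ_j+ρ reflected into Ā_11 (⟨·,θ^∨⟩≤11); 4-tuples as given:

  1: (0, 3, 5, 2) · 2: (0, 3, 5, 2) · 3: (0, 3, 5, 2) · 4: (1, 0, 3, 5) · 5: (2, 2, 2, 1) · 6: (0, 3, 5, 2) · 7: (2, 2, 2, 1) · 8: (0, 1, 1, 6) · 9: (0, 3, 5, 2) · 10: (2, 2, 2, 1) · 11: (2, 2, 2, 1) · 12: (1, 0, 3, 5) · 13: (2, 2, 2, 1) · 14: (0, 1, 1, 6) · 15: (1, 0, 3, 5)

Partition of {1..15} into 4 W_11-dot-orbits:

[[1, 2, 3, 6, 9], [4, 12, 15], [5, 7, 10, 11, 13], [8, 14]]


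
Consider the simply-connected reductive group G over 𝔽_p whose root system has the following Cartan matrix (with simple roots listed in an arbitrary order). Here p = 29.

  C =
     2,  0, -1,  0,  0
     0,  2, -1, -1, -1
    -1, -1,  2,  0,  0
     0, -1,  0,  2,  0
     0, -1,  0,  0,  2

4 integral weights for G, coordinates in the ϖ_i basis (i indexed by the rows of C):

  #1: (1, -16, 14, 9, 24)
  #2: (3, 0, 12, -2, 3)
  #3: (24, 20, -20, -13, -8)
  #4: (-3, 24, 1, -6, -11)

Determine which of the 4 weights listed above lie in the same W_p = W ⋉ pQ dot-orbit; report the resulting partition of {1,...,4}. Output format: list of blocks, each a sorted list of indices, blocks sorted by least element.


D_5 Cartan matrix, 5 simple roots permuted; ρ=(1,1,1,1,1).

W_29-reps of the 4 weights in Ā_29 (same 5-coord order as C):

  λ_1 → (6, 2, 2, 5, 10) · λ_2 → (4, 0, 7, 1, 4) · λ_3 → (6, 2, 2, 5, 10) · λ_4 → (6, 2, 2, 5, 10)

These 4 weights hit 2 W_29-dot-orbits; sizes (3, 1):

[[1, 3, 4], [2]]


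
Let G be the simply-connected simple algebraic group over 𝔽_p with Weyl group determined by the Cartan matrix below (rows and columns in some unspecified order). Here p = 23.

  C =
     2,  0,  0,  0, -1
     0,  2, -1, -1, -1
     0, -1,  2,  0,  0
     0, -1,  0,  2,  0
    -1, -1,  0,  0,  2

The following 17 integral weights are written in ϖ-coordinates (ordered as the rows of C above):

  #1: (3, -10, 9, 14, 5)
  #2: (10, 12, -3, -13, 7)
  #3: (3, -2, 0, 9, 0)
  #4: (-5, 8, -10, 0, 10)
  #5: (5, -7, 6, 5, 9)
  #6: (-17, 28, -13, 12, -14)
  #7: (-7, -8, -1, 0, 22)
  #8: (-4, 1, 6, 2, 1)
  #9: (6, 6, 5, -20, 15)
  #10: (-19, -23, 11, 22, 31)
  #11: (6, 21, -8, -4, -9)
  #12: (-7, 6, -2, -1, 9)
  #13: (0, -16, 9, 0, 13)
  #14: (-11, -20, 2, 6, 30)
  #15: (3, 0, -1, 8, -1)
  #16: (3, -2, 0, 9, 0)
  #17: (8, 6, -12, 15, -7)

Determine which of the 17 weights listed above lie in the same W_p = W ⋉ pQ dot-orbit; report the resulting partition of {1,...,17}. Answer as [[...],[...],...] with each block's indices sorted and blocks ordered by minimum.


C ↔ D_5 under row/col permutation; |W(D_5)| = 1920.

Folding the 17 weights λ_j+ρ into Ā_23 (reps in the given 5-coord order):

  [1] (1, 6, 1, 6, 0) · [2] (2, 1, 7, 3, 1) · [3] (4, 1, 0, 9, 0) · [4] (4, 0, 9, 1, 2) · [5] (6, 6, 1, 0, 0) · [6] (6, 6, 1, 0, 0) · [7] (6, 6, 1, 0, 0) · [8] (2, 1, 7, 3, 1) · [9] (6, 6, 1, 0, 0) · [10] (4, 1, 0, 9, 0) · [11] (2, 1, 7, 3, 1) · [12] (6, 6, 1, 0, 0) · [13] (4, 1, 0, 9, 0) · [14] (2, 1, 7, 3, 1) · [15] (4, 1, 0, 9, 0) · [16] (4, 1, 0, 9, 0) · [17] (1, 6, 1, 6, 0)

Linkage partition of the 17 weights (5 classes, p=23):

[[1, 17], [2, 8, 11, 14], [3, 10, 13, 15, 16], [4], [5, 6, 7, 9, 12]]


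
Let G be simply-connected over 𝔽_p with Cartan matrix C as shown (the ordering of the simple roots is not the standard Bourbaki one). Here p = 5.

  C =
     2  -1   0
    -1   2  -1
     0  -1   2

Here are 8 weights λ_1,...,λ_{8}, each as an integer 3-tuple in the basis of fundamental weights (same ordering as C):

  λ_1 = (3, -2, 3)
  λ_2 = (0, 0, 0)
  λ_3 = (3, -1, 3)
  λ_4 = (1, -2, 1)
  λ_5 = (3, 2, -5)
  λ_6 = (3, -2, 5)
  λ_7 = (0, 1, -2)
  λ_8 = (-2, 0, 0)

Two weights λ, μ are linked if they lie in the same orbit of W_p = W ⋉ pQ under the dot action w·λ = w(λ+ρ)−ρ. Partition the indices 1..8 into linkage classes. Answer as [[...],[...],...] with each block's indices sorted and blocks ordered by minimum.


Root system A_3: the 3×3 matrix C matches after relabeling.

λ_j+ρ reflected into Ā_5 (⟨·,θ^∨⟩≤5); 3-tuples as given:

  λ_1+ρ ↦ (1, 1, 1)
  λ_2+ρ ↦ (1, 1, 1)
  λ_3+ρ ↦ (1, 0, 1)
  λ_4+ρ ↦ (1, 1, 1)
  λ_5+ρ ↦ (1, 1, 1)
  λ_6+ρ ↦ (1, 0, 1)
  λ_7+ρ ↦ (1, 1, 1)
  λ_8+ρ ↦ (1, 0, 1)

These 8 weights hit 2 W_5-dot-orbits; sizes (5, 3):

[[1, 2, 4, 5, 7], [3, 6, 8]]


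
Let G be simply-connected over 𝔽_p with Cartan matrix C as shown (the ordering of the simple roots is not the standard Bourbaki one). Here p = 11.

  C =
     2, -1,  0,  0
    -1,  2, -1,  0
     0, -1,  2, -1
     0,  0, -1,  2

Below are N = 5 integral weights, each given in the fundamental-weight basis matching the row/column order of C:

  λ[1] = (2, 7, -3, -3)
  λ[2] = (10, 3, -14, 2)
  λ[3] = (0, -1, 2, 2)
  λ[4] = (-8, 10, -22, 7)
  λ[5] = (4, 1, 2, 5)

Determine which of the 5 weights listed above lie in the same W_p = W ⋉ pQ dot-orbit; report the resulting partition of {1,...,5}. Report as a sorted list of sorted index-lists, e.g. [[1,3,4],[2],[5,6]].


Type A_4, rank 4, |W|=120; reorder rows/cols to standard.

Folding the 5 weights λ_j+ρ into Ā_11 (reps in the given 4-coord order):

  [1] (3, 4, 2, 2)
  [2] (2, 1, 6, 0)
  [3] (1, 0, 3, 3)
  [4] (2, 0, 1, 6)
  [5] (0, 2, 3, 1)

Grouping the 5 weights by Ā_11-representative: 5 linkage classes.

[[1], [2], [3], [4], [5]]


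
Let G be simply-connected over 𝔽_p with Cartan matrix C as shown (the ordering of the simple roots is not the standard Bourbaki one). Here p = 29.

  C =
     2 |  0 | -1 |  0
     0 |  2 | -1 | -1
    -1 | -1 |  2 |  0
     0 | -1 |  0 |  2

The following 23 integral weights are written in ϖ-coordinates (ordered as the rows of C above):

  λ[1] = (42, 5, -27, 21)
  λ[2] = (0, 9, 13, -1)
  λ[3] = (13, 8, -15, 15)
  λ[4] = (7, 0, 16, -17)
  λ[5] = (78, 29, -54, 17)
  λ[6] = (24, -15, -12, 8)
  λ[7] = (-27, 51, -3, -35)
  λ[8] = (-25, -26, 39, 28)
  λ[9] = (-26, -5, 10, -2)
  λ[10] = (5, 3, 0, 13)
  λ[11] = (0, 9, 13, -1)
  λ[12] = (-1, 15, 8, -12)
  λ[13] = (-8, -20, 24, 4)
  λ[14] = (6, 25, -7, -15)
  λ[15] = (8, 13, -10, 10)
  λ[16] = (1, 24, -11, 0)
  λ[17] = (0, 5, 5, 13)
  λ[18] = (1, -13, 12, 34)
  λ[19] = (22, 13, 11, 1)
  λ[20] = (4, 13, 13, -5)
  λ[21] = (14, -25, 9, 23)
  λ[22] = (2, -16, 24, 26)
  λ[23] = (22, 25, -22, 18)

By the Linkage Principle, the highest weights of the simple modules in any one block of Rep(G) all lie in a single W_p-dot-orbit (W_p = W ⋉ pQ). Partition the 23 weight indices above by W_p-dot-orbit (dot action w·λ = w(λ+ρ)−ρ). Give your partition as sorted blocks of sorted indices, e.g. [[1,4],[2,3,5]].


Type A_4, rank 4, |W|=120; reorder rows/cols to standard.

Alcove-folded reps (p=29, 23 weights, presented ϖ-order):

    1: (1, 6, 6, 14)
    2: (1, 10, 14, 0)
    3: (0, 5, 9, 11)
    4: (8, 15, 2, 1)
    5: (16, 5, 5, 1)
    6: (0, 5, 9, 11)
    7: (16, 5, 5, 1)
    8: (0, 5, 9, 11)
    9: (6, 4, 1, 14)
    10: (6, 4, 1, 14)
    11: (1, 10, 14, 0)
    12: (0, 5, 9, 11)
    13: (6, 4, 1, 14)
    14: (1, 6, 6, 14)
    15: (0, 5, 9, 11)
    16: (8, 15, 2, 1)
    17: (1, 6, 6, 14)
    18: (1, 6, 6, 14)
    19: (1, 6, 6, 14)
    20: (1, 10, 14, 0)
    21: (1, 10, 14, 0)
    22: (8, 15, 2, 1)
    23: (16, 5, 5, 1)

6 distinct reps among the 23 weights ⇒ 6 W_29-linkage classes:

[[1, 14, 17, 18, 19], [2, 11, 20, 21], [3, 6, 8, 12, 15], [4, 16, 22], [5, 7, 23], [9, 10, 13]]


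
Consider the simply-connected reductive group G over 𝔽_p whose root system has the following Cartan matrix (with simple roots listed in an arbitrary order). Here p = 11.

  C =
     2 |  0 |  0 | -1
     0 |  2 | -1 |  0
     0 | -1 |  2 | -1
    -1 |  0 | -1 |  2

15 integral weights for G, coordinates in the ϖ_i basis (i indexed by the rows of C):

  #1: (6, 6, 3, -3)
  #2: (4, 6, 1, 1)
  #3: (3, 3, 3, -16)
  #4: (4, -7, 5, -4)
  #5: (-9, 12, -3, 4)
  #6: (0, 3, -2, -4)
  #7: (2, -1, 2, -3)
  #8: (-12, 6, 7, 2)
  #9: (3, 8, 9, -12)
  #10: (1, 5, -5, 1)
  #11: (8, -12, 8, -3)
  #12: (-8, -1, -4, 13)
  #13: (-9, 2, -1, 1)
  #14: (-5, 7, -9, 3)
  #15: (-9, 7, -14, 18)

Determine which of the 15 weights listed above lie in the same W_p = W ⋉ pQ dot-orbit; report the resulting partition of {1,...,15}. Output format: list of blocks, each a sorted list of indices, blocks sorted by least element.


Cartan matrix: type A_4 (|W|=120); un-permuting the 4 rows.

Folding the 15 weights λ_j+ρ into Ā_11 (reps in the given 4-coord order):

  1: (0, 2, 2, 2)
  2: (0, 2, 2, 2)
  3: (0, 0, 3, 4)
  4: (2, 3, 3, 0)
  5: (2, 3, 3, 0)
  6: (1, 0, 1, 2)
  7: (1, 0, 1, 2)
  8: (4, 0, 0, 4)
  9: (1, 0, 1, 2)
  10: (0, 2, 2, 2)
  11: (0, 2, 2, 2)
  12: (4, 0, 0, 4)
  13: (2, 3, 3, 0)
  14: (4, 0, 0, 4)
  15: (2, 3, 3, 0)

Grouping the 15 weights by Ā_11-representative: 5 linkage classes.

[[1, 2, 10, 11], [3], [4, 5, 13, 15], [6, 7, 9], [8, 12, 14]]


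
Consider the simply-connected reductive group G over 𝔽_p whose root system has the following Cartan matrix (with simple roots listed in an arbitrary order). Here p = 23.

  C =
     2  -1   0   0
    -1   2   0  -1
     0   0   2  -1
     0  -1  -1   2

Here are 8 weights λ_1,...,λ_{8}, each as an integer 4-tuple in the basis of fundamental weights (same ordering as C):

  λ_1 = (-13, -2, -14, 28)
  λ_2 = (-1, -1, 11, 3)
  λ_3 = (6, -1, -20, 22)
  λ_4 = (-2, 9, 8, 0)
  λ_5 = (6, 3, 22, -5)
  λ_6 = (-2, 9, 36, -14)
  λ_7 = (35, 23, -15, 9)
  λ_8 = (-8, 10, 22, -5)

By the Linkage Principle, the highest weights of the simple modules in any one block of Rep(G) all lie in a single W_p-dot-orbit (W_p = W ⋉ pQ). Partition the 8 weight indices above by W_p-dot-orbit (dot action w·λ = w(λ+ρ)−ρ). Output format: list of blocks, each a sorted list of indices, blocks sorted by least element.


C ↔ A_4 under row/col permutation; |W(A_4)| = 120.

Alcove-folded reps (p=23, 8 weights, presented ϖ-order):

    1: (5, 7, 7, 3)
    2: (0, 0, 12, 4)
    3: (0, 0, 12, 4)
    4: (1, 9, 9, 1)
    5: (0, 0, 12, 4)
    6: (1, 9, 9, 1)
    7: (1, 9, 9, 1)
    8: (0, 0, 12, 4)

3 distinct reps among the 8 weights ⇒ 3 W_23-linkage classes:

[[1], [2, 3, 5, 8], [4, 6, 7]]
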